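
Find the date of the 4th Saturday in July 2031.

26 July 2031

July 2031 begins on a Tuesday, so the first Saturday is July 5 (4 days later).
The 4th Saturday is 3 weeks later: 5 + 21 = 26.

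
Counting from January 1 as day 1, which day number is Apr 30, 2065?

Days in months before Apr: 31 + 28 + 31 = 90.
Plus 30 days into Apr → day 120.

120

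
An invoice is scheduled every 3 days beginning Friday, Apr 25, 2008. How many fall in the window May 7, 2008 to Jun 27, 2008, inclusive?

18

Occurrences land 3·i days after Apr 25, 2008 for i = 0, 1, 2, …
May 7, 2008 is 12 days after the start; 12 ÷ 3 = 4 remainder 0. First occurrence in the window: #5 on May 7, 2008 (4×3 = 12 days in).
Jun 27, 2008 is 63 days after the start; 63 ÷ 3 = 21 remainder 0. Last occurrence in the window: #22 on Jun 27, 2008.
Occurrences #5 through #22: 18 in total.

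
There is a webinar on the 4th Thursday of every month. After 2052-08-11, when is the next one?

2052-08-22

August 2052 starts on a Thursday; its first Thursday is the 1st, so the 4th Thursday is the 22nd — 2052-08-22.
2052-08-22 is after 2052-08-11, so that is the next one.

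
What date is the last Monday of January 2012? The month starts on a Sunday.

January 2012 begins on a Sunday, so the first Monday is January 2 (1 day later).
January 2012 has 31 days. Adding weeks: 2, 9, 16, 23, 30 — the last one ≤ 31 is the 30th.

January 30, 2012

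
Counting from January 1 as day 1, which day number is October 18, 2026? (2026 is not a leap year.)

291

Days in months before October: 31 + 28 + 31 + 30 + 31 + 30 + 31 + 31 + 30 = 273.
Plus 18 days into October → day 291.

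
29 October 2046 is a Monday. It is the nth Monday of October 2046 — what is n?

5th

Day 29 falls in week ⌈29/7⌉ of the month.
Days 1–7 hold the 1st Monday, 8–14 the 2nd, 15–21 the 3rd, 22–28 the 4th, 29–31 the 5th.
29 is in the range for the 5th.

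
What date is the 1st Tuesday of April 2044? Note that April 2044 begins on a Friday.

April 2044 begins on a Friday, so the first Tuesday is April 5 (4 days later).

April 5, 2044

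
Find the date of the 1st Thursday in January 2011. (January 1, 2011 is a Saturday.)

January 2011 begins on a Saturday, so the first Thursday is January 6 (5 days later).

January 6, 2011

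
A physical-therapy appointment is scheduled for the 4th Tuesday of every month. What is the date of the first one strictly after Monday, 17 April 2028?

April 2028 starts on a Saturday; its first Tuesday is the 4th, so the 4th Tuesday is the 25th — 25 April 2028.
25 April 2028 is after 17 April 2028, so that is the next one.

25 April 2028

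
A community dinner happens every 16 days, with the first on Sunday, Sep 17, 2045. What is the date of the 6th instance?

Dec 6, 2045

The 6th occurrence is 5 intervals after the first: 5 × 16 = 80 days after Sep 17, 2045.
Sep has 30 days — 13 days to the end of Sep leaves 67.
Oct has 31 days (36 left).
Nov has 30 days (6 left).
6 days into Dec → Dec 6, 2045.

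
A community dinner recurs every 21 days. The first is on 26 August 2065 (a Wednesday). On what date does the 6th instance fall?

9 December 2065

The 6th occurrence is 5 intervals after the first: 5 × 21 = 105 days after 26 August 2065.
August has 31 days — 5 days to the end of August leaves 100.
September has 30 days (70 left).
October has 31 days (39 left).
November has 30 days (9 left).
9 days into December → 9 December 2065.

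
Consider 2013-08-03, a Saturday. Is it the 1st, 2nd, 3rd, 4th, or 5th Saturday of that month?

Day 3 falls in week ⌈3/7⌉ of the month.
Days 1–7 hold the 1st Saturday, 8–14 the 2nd, 15–21 the 3rd, 22–28 the 4th, 29–31 the 5th.
3 is in the range for the 1st.

1st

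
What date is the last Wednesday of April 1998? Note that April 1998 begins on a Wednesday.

29 April 1998

April 1998 begins on a Wednesday, so the first Wednesday is April 1.
April 1998 has 30 days. Adding weeks: 1, 8, 15, 22, 29 — the last one ≤ 30 is the 29th.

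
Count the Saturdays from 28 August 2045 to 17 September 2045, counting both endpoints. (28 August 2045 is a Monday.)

28 August 2045 is a Monday; the first Saturday on or after it is 2 September 2045 (5 days later).
From 2 September 2045 to 17 September 2045 is 17 − 2 = 15 days.
15 ÷ 7 = 2 full weeks with remainder 1, so 2 more Saturdays after the first → 3.

3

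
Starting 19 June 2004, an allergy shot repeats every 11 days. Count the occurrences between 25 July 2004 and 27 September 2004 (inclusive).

6

Occurrences land 11·i days after 19 June 2004 for i = 0, 1, 2, …
25 July 2004 is 36 days after the start; 36 ÷ 11 = 3 remainder 3; since the remainder is 3, round up to i = 4. First occurrence in the window: #5 on 2 August 2004 (4×11 = 44 days in).
27 September 2004 is 100 days after the start; 100 ÷ 11 = 9 remainder 1. Last occurrence in the window: #10 on 26 September 2004.
Occurrences #5 through #10: 6 in total.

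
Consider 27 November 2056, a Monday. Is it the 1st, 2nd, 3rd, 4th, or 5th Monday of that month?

4th

Day 27 falls in week ⌈27/7⌉ of the month.
Days 1–7 hold the 1st Monday, 8–14 the 2nd, 15–21 the 3rd, 22–28 the 4th, 29–31 the 5th.
27 is in the range for the 4th.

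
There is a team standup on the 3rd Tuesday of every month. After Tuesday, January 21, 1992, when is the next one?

February 18, 1992

January 1992 starts on a Wednesday; its first Tuesday is the 7th, so the 3rd Tuesday is the 21st — January 21, 1992.
That is not after January 21, 1992, so look at February 1992.
February 1992 starts on a Saturday; its first Tuesday is the 4th, so the 3rd Tuesday is the 18th — February 18, 1992.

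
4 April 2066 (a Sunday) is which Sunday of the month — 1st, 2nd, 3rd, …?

1st

Day 4 falls in week ⌈4/7⌉ of the month.
Days 1–7 hold the 1st Sunday, 8–14 the 2nd, 15–21 the 3rd, 22–28 the 4th, 29–31 the 5th.
4 is in the range for the 1st.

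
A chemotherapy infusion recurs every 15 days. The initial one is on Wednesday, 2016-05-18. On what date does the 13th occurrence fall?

2016-11-14

The 13th occurrence is 12 intervals after the first: 12 × 15 = 180 days after 2016-05-18.
May has 31 days — 13 days to the end of May leaves 167.
June has 30 days (137 left).
July has 31 days (106 left).
August has 31 days (75 left).
September has 30 days (45 left).
October has 31 days (14 left).
14 days into November → 2016-11-14.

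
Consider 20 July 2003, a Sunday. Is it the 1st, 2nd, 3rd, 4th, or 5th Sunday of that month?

Day 20 falls in week ⌈20/7⌉ of the month.
Days 1–7 hold the 1st Sunday, 8–14 the 2nd, 15–21 the 3rd, 22–28 the 4th, 29–31 the 5th.
20 is in the range for the 3rd.

3rd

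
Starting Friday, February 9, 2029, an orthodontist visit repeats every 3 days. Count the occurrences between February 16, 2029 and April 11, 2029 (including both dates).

18

Occurrences land 3·i days after February 9, 2029 for i = 0, 1, 2, …
February 16, 2029 is 7 days after the start; 7 ÷ 3 = 2 remainder 1; since the remainder is 1, round up to i = 3. First occurrence in the window: #4 on February 18, 2029 (3×3 = 9 days in).
April 11, 2029 is 61 days after the start; 61 ÷ 3 = 20 remainder 1. Last occurrence in the window: #21 on April 10, 2029.
Occurrences #4 through #21: 18 in total.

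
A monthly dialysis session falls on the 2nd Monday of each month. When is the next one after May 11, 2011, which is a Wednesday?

June 13, 2011

May 2011 starts on a Sunday; its first Monday is the 2nd, so the 2nd Monday is the 9th — May 9, 2011.
That is not after May 11, 2011, so look at June 2011.
June 2011 starts on a Wednesday; its first Monday is the 6th, so the 2nd Monday is the 13th — June 13, 2011.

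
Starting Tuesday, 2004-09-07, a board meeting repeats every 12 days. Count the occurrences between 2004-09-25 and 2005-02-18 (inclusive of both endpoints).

Occurrences land 12·i days after 2004-09-07 for i = 0, 1, 2, …
2004-09-25 is 18 days after the start; 18 ÷ 12 = 1 remainder 6; since the remainder is 6, round up to i = 2. First occurrence in the window: #3 on 2004-10-01 (2×12 = 24 days in).
2005-02-18 is 164 days after the start; 164 ÷ 12 = 13 remainder 8. Last occurrence in the window: #14 on 2005-02-10.
Occurrences #3 through #14: 12 in total.

12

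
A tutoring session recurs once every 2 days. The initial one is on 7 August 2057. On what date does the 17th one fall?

The 17th occurrence is 16 intervals after the first: 16 × 2 = 32 days after 7 August 2057.
August has 31 days — 24 days to the end of August leaves 8.
8 days into September → 8 September 2057.

8 September 2057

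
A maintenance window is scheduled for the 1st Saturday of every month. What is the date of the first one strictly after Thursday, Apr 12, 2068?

Apr 2068 starts on a Sunday, so its 1st Saturday is Apr 7, 2068 (6 days in).
That is not after Apr 12, 2068, so look at May 2068.
May 2068 starts on a Tuesday, so its 1st Saturday is May 5, 2068 (4 days in).

May 5, 2068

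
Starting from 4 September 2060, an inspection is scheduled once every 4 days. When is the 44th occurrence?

The 44th occurrence is 43 intervals after the first: 43 × 4 = 172 days after 4 September 2060.
September has 30 days — 26 days to the end of September leaves 146.
October has 31 days (115 left).
November has 30 days (85 left).
December has 31 days (54 left).
January has 31 days (23 left).
23 days into February → 23 February 2061.

23 February 2061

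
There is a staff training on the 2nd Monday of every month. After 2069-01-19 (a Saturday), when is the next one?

2069-02-11

January 2069 starts on a Tuesday; its first Monday is the 7th, so the 2nd Monday is the 14th — 2069-01-14.
That is not after 2069-01-19, so look at February 2069.
February 2069 starts on a Friday; its first Monday is the 4th, so the 2nd Monday is the 11th — 2069-02-11.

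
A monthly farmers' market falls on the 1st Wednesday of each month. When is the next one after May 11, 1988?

May 1988 starts on a Sunday, so its 1st Wednesday is May 4, 1988 (3 days in).
That is not after May 11, 1988, so look at June 1988.
June 1988 starts on a Wednesday, so its 1st Wednesday is June 1, 1988.

June 1, 1988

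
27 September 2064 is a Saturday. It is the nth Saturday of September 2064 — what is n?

4th

Day 27 falls in week ⌈27/7⌉ of the month.
Days 1–7 hold the 1st Saturday, 8–14 the 2nd, 15–21 the 3rd, 22–28 the 4th, 29–31 the 5th.
27 is in the range for the 4th.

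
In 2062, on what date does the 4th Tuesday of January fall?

24 January 2062

The first Tuesday of January 2062 is January 3.
The 4th Tuesday is 3 weeks later: 3 + 21 = 24.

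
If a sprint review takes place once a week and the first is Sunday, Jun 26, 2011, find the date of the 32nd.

The 32nd occurrence is 31 intervals after the first: 31 × 7 = 217 days after Jun 26, 2011.
Jun has 30 days — 4 days to the end of Jun leaves 213.
Jul has 31 days (182 left).
Aug has 31 days (151 left).
Sep has 30 days (121 left).
Oct has 31 days (90 left).
Nov has 30 days (60 left).
Dec has 31 days (29 left).
29 days into Jan → Jan 29, 2012.

Jan 29, 2012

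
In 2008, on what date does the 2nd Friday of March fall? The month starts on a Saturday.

2008-03-14

March 2008 begins on a Saturday, so the first Friday is March 7 (6 days later).
The 2nd Friday is 1 weeks later: 7 + 7 = 14.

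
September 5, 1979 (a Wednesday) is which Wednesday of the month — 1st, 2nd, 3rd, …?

Day 5 falls in week ⌈5/7⌉ of the month.
Days 1–7 hold the 1st Wednesday, 8–14 the 2nd, 15–21 the 3rd, 22–28 the 4th, 29–31 the 5th.
5 is in the range for the 1st.

1st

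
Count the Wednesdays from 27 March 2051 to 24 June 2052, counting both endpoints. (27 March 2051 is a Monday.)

27 March 2051 is a Monday; the first Wednesday on or after it is 29 March 2051 (2 days later).
From 29 March 2051 to 24 June 2052: 277 + 176 = 453 days (rest of 2051, to 24 June 2052 in 2052).
453 ÷ 7 = 64 full weeks with remainder 5, so 64 more Wednesdays after the first → 65.

65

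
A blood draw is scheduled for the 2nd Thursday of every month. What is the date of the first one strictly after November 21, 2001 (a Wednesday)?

December 13, 2001

November 2001 starts on a Thursday; its first Thursday is the 1st, so the 2nd Thursday is the 8th — November 8, 2001.
That is not after November 21, 2001, so look at December 2001.
December 2001 starts on a Saturday; its first Thursday is the 6th, so the 2nd Thursday is the 13th — December 13, 2001.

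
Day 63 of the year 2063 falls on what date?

2063-03-04

January has 31 days (63 − 31 = 32 remain).
February has 28 days (32 − 28 = 4 remain).
4 into March → March 4.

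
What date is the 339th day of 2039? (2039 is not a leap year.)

Jan has 31 days (339 − 31 = 308 remain).
Feb has 28 days (308 − 28 = 280 remain).
Mar has 31 days (280 − 31 = 249 remain).
Apr has 30 days (249 − 30 = 219 remain).
May has 31 days (219 − 31 = 188 remain).
Jun has 30 days (188 − 30 = 158 remain).
Jul has 31 days (158 − 31 = 127 remain).
Aug has 31 days (127 − 31 = 96 remain).
Sep has 30 days (96 − 30 = 66 remain).
Oct has 31 days (66 − 31 = 35 remain).
Nov has 30 days (35 − 30 = 5 remain).
5 into Dec → Dec 5.

Dec 5, 2039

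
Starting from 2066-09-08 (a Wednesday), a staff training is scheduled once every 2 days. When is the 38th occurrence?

The 38th occurrence is 37 intervals after the first: 37 × 2 = 74 days after 2066-09-08.
September has 30 days — 22 days to the end of September leaves 52.
October has 31 days (21 left).
21 days into November → 2066-11-21.

2066-11-21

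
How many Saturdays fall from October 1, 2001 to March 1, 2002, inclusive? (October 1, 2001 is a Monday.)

October 1, 2001 is a Monday; the first Saturday on or after it is October 6, 2001 (5 days later).
From October 6, 2001 to March 1, 2002: 25 + 30 + 31 + 31 + 28 + 1 = 146 days (rest of October, November, December, January, February, March).
146 ÷ 7 = 20 full weeks with remainder 6, so 20 more Saturdays after the first → 21.

21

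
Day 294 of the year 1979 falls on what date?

January has 31 days (294 − 31 = 263 remain).
February has 28 days (263 − 28 = 235 remain).
March has 31 days (235 − 31 = 204 remain).
April has 30 days (204 − 30 = 174 remain).
May has 31 days (174 − 31 = 143 remain).
June has 30 days (143 − 30 = 113 remain).
July has 31 days (113 − 31 = 82 remain).
August has 31 days (82 − 31 = 51 remain).
September has 30 days (51 − 30 = 21 remain).
21 into October → October 21.

1979-10-21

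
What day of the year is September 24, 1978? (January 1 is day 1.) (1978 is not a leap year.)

267

Days in months before September: 31 + 28 + 31 + 30 + 31 + 30 + 31 + 31 = 243.
Plus 24 days into September → day 267.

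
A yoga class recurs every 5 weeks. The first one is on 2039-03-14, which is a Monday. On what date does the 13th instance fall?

The 13th occurrence is 12 intervals after the first: 12 × 35 = 420 days after 2039-03-14.
March has 31 days — 17 days to the end of March leaves 403.
From end of March to end of 2039 is 275 days (128 left).
January has 31 days (97 left).
February has 29 days (68 left).
March has 31 days (37 left).
April has 30 days (7 left).
7 days into May → 2040-05-07.

2040-05-07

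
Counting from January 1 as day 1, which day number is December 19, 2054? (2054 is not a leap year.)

Days in months before December: 31 + 28 + 31 + 30 + 31 + 30 + 31 + 31 + 30 + 31 + 30 = 334.
Plus 19 days into December → day 353.

353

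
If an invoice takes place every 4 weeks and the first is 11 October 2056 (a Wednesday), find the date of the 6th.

28 February 2057

The 6th occurrence is 5 intervals after the first: 5 × 28 = 140 days after 11 October 2056.
October has 31 days — 20 days to the end of October leaves 120.
November has 30 days (90 left).
December has 31 days (59 left).
January has 31 days (28 left).
28 days into February → 28 February 2057.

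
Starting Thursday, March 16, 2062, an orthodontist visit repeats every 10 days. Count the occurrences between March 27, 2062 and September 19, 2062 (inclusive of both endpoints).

Occurrences land 10·i days after March 16, 2062 for i = 0, 1, 2, …
March 27, 2062 is 11 days after the start; 11 ÷ 10 = 1 remainder 1; since the remainder is 1, round up to i = 2. First occurrence in the window: #3 on April 5, 2062 (2×10 = 20 days in).
September 19, 2062 is 187 days after the start; 187 ÷ 10 = 18 remainder 7. Last occurrence in the window: #19 on September 12, 2062.
Occurrences #3 through #19: 17 in total.

17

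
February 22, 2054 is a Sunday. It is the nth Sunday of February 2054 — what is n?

4th

Day 22 falls in week ⌈22/7⌉ of the month.
Days 1–7 hold the 1st Sunday, 8–14 the 2nd, 15–21 the 3rd, 22–28 the 4th, 29–31 the 5th.
22 is in the range for the 4th.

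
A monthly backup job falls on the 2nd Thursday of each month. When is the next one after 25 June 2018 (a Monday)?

June 2018 starts on a Friday; its first Thursday is the 7th, so the 2nd Thursday is the 14th — 14 June 2018.
That is not after 25 June 2018, so look at July 2018.
July 2018 starts on a Sunday; its first Thursday is the 5th, so the 2nd Thursday is the 12th — 12 July 2018.

12 July 2018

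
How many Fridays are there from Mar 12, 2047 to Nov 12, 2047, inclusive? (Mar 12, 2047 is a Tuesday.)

Mar 12, 2047 is a Tuesday; the first Friday on or after it is Mar 15, 2047 (3 days later).
From Mar 15, 2047 to Nov 12, 2047: 16 + 30 + 31 + 30 + 31 + 31 + 30 + 31 + 12 = 242 days (rest of Mar, Apr, May, Jun, Jul, Aug, Sep, Oct, Nov).
242 ÷ 7 = 34 full weeks with remainder 4, so 34 more Fridays after the first → 35.

35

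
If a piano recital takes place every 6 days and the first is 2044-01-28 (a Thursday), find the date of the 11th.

2044-03-28

The 11th occurrence is 10 intervals after the first: 10 × 6 = 60 days after 2044-01-28.
January has 31 days — 3 days to the end of January leaves 57.
February has 29 days (28 left).
28 days into March → 2044-03-28.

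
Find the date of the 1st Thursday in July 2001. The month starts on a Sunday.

July 2001 begins on a Sunday, so the first Thursday is July 5 (4 days later).

July 5, 2001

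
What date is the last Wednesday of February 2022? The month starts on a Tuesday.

23 February 2022

February 2022 begins on a Tuesday, so the first Wednesday is February 2 (1 day later).
February 2022 has 28 days. Adding weeks: 2, 9, 16, 23 — the last one ≤ 28 is the 23rd.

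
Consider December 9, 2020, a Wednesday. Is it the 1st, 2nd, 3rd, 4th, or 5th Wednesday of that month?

Day 9 falls in week ⌈9/7⌉ of the month.
Days 1–7 hold the 1st Wednesday, 8–14 the 2nd, 15–21 the 3rd, 22–28 the 4th, 29–31 the 5th.
9 is in the range for the 2nd.

2nd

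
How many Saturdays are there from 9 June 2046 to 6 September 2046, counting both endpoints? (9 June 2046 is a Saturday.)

13

9 June 2046 is a Saturday; the first Saturday on or after it is 9 June 2046.
From 9 June 2046 to 6 September 2046: 21 + 31 + 31 + 6 = 89 days (rest of June, July, August, September).
89 ÷ 7 = 12 full weeks with remainder 5, so 12 more Saturdays after the first → 13.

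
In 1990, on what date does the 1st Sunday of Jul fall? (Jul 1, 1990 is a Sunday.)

Jul 1990 begins on a Sunday, so the first Sunday is Jul 1.

Jul 1, 1990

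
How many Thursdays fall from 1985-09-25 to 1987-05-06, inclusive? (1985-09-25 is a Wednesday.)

1985-09-25 is a Wednesday; the first Thursday on or after it is 1985-09-26 (1 day later).
From 1985-09-26 to 1987-05-06: 96 + 365 + 126 = 587 days (rest of 1985, 1986, to 1987-05-06 in 1987).
587 ÷ 7 = 83 full weeks with remainder 6, so 83 more Thursdays after the first → 84.

84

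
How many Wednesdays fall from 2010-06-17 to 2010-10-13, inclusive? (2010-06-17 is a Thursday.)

17

2010-06-17 is a Thursday; the first Wednesday on or after it is 2010-06-23 (6 days later).
From 2010-06-23 to 2010-10-13: 7 + 31 + 31 + 30 + 13 = 112 days (rest of June, July, August, September, October).
112 ÷ 7 = 16 full weeks with remainder 0, so 16 more Wednesdays after the first → 17.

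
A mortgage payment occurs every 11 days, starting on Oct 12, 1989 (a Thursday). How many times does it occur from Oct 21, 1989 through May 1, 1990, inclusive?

Occurrences land 11·i days after Oct 12, 1989 for i = 0, 1, 2, …
Oct 21, 1989 is 9 days after the start; 9 ÷ 11 = 0 remainder 9; since the remainder is 9, round up to i = 1. First occurrence in the window: #2 on Oct 23, 1989 (1×11 = 11 days in).
May 1, 1990 is 201 days after the start; 201 ÷ 11 = 18 remainder 3. Last occurrence in the window: #19 on Apr 28, 1990.
Occurrences #2 through #19: 18 in total.

18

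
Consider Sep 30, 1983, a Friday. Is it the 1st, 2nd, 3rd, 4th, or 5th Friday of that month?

Day 30 falls in week ⌈30/7⌉ of the month.
Days 1–7 hold the 1st Friday, 8–14 the 2nd, 15–21 the 3rd, 22–28 the 4th, 29–31 the 5th.
30 is in the range for the 5th.

5th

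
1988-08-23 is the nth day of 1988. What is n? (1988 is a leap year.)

236

Days in months before August: 31 + 29 + 31 + 30 + 31 + 30 + 31 = 213.
Plus 23 days into August → day 236.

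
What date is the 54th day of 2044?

2044-02-23

January has 31 days (54 − 31 = 23 remain).
23 into February → February 23.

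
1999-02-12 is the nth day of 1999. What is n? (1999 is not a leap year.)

43

Days in months before February: 31 = 31.
Plus 12 days into February → day 43.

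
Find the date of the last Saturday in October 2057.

October 2057 begins on a Monday, so the first Saturday is October 6 (5 days later).
October 2057 has 31 days. Adding weeks: 6, 13, 20, 27 — the last one ≤ 31 is the 27th.

October 27, 2057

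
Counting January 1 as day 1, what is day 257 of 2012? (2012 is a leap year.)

Jan has 31 days (257 − 31 = 226 remain).
Feb has 29 days (226 − 29 = 197 remain).
Mar has 31 days (197 − 31 = 166 remain).
Apr has 30 days (166 − 30 = 136 remain).
May has 31 days (136 − 31 = 105 remain).
Jun has 30 days (105 − 30 = 75 remain).
Jul has 31 days (75 − 31 = 44 remain).
Aug has 31 days (44 − 31 = 13 remain).
13 into Sep → Sep 13.

Sep 13, 2012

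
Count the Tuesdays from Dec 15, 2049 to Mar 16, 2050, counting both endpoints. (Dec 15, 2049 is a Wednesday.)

13

Dec 15, 2049 is a Wednesday; the first Tuesday on or after it is Dec 21, 2049 (6 days later).
From Dec 21, 2049 to Mar 16, 2050: 10 + 31 + 28 + 16 = 85 days (rest of Dec, Jan, Feb, Mar).
85 ÷ 7 = 12 full weeks with remainder 1, so 12 more Tuesdays after the first → 13.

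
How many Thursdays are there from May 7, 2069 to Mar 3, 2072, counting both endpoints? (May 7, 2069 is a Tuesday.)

May 7, 2069 is a Tuesday; the first Thursday on or after it is May 9, 2069 (2 days later).
From May 9, 2069 to Mar 3, 2072: 236 + 365 + 365 + 63 = 1029 days (rest of 2069, 2070, 2071, to Mar 3, 2072 in 2072).
1029 ÷ 7 = 147 full weeks with remainder 0, so 147 more Thursdays after the first → 148.

148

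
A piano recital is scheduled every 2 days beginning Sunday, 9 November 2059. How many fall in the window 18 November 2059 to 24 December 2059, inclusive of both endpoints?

18

Occurrences land 2·i days after 9 November 2059 for i = 0, 1, 2, …
18 November 2059 is 9 days after the start; 9 ÷ 2 = 4 remainder 1; since the remainder is 1, round up to i = 5. First occurrence in the window: #6 on 19 November 2059 (5×2 = 10 days in).
24 December 2059 is 45 days after the start; 45 ÷ 2 = 22 remainder 1. Last occurrence in the window: #23 on 23 December 2059.
Occurrences #6 through #23: 18 in total.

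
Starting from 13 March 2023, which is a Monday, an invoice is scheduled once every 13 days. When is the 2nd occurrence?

26 March 2023

The 2nd occurrence is 1 interval after the first: 1 × 13 = 13 days after 13 March 2023.
13 days later is 26 March 2023.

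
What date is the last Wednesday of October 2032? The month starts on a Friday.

October 27, 2032

October 2032 begins on a Friday, so the first Wednesday is October 6 (5 days later).
October 2032 has 31 days. Adding weeks: 6, 13, 20, 27 — the last one ≤ 31 is the 27th.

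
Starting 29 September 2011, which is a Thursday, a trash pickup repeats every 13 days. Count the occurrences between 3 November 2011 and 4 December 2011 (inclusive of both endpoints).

3

Occurrences land 13·i days after 29 September 2011 for i = 0, 1, 2, …
3 November 2011 is 35 days after the start; 35 ÷ 13 = 2 remainder 9; since the remainder is 9, round up to i = 3. First occurrence in the window: #4 on 7 November 2011 (3×13 = 39 days in).
4 December 2011 is 66 days after the start; 66 ÷ 13 = 5 remainder 1. Last occurrence in the window: #6 on 3 December 2011.
Occurrences #4 through #6: 3 in total.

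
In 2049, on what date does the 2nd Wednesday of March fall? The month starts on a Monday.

10 March 2049

March 2049 begins on a Monday, so the first Wednesday is March 3 (2 days later).
The 2nd Wednesday is 1 weeks later: 3 + 7 = 10.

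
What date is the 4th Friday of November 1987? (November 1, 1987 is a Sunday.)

November 1987 begins on a Sunday, so the first Friday is November 6 (5 days later).
The 4th Friday is 3 weeks later: 6 + 21 = 27.

November 27, 1987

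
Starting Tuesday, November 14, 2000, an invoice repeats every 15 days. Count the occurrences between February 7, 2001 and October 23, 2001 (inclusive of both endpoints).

Occurrences land 15·i days after November 14, 2000 for i = 0, 1, 2, …
February 7, 2001 is 85 days after the start; 85 ÷ 15 = 5 remainder 10; since the remainder is 10, round up to i = 6. First occurrence in the window: #7 on February 12, 2001 (6×15 = 90 days in).
October 23, 2001 is 343 days after the start; 343 ÷ 15 = 22 remainder 13. Last occurrence in the window: #23 on October 10, 2001.
Occurrences #7 through #23: 17 in total.

17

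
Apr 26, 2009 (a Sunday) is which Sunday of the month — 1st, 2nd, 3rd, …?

4th

Day 26 falls in week ⌈26/7⌉ of the month.
Days 1–7 hold the 1st Sunday, 8–14 the 2nd, 15–21 the 3rd, 22–28 the 4th, 29–31 the 5th.
26 is in the range for the 4th.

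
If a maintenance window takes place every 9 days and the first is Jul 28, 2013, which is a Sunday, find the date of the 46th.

Sep 6, 2014

The 46th occurrence is 45 intervals after the first: 45 × 9 = 405 days after Jul 28, 2013.
Jul has 31 days — 3 days to the end of Jul leaves 402.
From end of Jul to end of 2013 is 153 days (249 left).
Jan has 31 days (218 left).
Feb has 28 days (190 left).
Mar has 31 days (159 left).
Apr has 30 days (129 left).
May has 31 days (98 left).
Jun has 30 days (68 left).
Jul has 31 days (37 left).
Aug has 31 days (6 left).
6 days into Sep → Sep 6, 2014.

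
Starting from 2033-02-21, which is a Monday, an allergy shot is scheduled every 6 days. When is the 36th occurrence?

The 36th occurrence is 35 intervals after the first: 35 × 6 = 210 days after 2033-02-21.
February has 28 days — 7 days to the end of February leaves 203.
March has 31 days (172 left).
April has 30 days (142 left).
May has 31 days (111 left).
June has 30 days (81 left).
July has 31 days (50 left).
August has 31 days (19 left).
19 days into September → 2033-09-19.

2033-09-19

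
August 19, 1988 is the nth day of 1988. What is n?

232

Days in months before August: 31 + 29 + 31 + 30 + 31 + 30 + 31 = 213.
Plus 19 days into August → day 232.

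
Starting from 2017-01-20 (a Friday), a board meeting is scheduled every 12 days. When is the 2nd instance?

The 2nd occurrence is 1 interval after the first: 1 × 12 = 12 days after 2017-01-20.
January has 31 days — 11 days to the end of January leaves 1.
1 day into February → 2017-02-01.

2017-02-01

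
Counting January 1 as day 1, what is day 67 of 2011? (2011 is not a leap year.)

Mar 8, 2011

Jan has 31 days (67 − 31 = 36 remain).
Feb has 28 days (36 − 28 = 8 remain).
8 into Mar → Mar 8.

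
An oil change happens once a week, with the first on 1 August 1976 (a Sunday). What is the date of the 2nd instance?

The 2nd occurrence is 1 interval after the first: 1 × 7 = 7 days after 1 August 1976.
7 days later is 8 August 1976.

8 August 1976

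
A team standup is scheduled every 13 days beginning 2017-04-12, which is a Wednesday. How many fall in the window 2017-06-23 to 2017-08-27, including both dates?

5

Occurrences land 13·i days after 2017-04-12 for i = 0, 1, 2, …
2017-06-23 is 72 days after the start; 72 ÷ 13 = 5 remainder 7; since the remainder is 7, round up to i = 6. First occurrence in the window: #7 on 2017-06-29 (6×13 = 78 days in).
2017-08-27 is 137 days after the start; 137 ÷ 13 = 10 remainder 7. Last occurrence in the window: #11 on 2017-08-20.
Occurrences #7 through #11: 5 in total.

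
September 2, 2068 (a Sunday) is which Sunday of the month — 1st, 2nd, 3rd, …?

Day 2 falls in week ⌈2/7⌉ of the month.
Days 1–7 hold the 1st Sunday, 8–14 the 2nd, 15–21 the 3rd, 22–28 the 4th, 29–31 the 5th.
2 is in the range for the 1st.

1st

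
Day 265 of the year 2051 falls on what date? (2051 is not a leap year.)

January has 31 days (265 − 31 = 234 remain).
February has 28 days (234 − 28 = 206 remain).
March has 31 days (206 − 31 = 175 remain).
April has 30 days (175 − 30 = 145 remain).
May has 31 days (145 − 31 = 114 remain).
June has 30 days (114 − 30 = 84 remain).
July has 31 days (84 − 31 = 53 remain).
August has 31 days (53 − 31 = 22 remain).
22 into September → September 22.

September 22, 2051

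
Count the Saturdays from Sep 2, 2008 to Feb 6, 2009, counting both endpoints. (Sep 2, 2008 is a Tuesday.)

Sep 2, 2008 is a Tuesday; the first Saturday on or after it is Sep 6, 2008 (4 days later).
From Sep 6, 2008 to Feb 6, 2009: 24 + 31 + 30 + 31 + 31 + 6 = 153 days (rest of Sep, Oct, Nov, Dec, Jan, Feb).
153 ÷ 7 = 21 full weeks with remainder 6, so 21 more Saturdays after the first → 22.

22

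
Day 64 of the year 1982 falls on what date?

January has 31 days (64 − 31 = 33 remain).
February has 28 days (33 − 28 = 5 remain).
5 into March → March 5.

1982-03-05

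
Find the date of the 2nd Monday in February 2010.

2010-02-08

The first Monday of February 2010 is February 1.
The 2nd Monday is 1 weeks later: 1 + 7 = 8.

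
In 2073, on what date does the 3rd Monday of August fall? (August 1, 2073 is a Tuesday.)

2073-08-21

August 2073 begins on a Tuesday, so the first Monday is August 7 (6 days later).
The 3rd Monday is 2 weeks later: 7 + 14 = 21.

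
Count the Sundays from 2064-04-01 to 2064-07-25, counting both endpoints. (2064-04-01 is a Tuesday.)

16

2064-04-01 is a Tuesday; the first Sunday on or after it is 2064-04-06 (5 days later).
From 2064-04-06 to 2064-07-25: 24 + 31 + 30 + 25 = 110 days (rest of April, May, June, July).
110 ÷ 7 = 15 full weeks with remainder 5, so 15 more Sundays after the first → 16.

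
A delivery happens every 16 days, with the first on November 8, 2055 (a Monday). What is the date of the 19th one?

August 22, 2056

The 19th occurrence is 18 intervals after the first: 18 × 16 = 288 days after November 8, 2055.
November has 30 days — 22 days to the end of November leaves 266.
December has 31 days (235 left).
January has 31 days (204 left).
February has 29 days (175 left).
March has 31 days (144 left).
April has 30 days (114 left).
May has 31 days (83 left).
June has 30 days (53 left).
July has 31 days (22 left).
22 days into August → August 22, 2056.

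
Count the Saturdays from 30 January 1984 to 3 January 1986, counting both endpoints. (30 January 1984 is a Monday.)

100

30 January 1984 is a Monday; the first Saturday on or after it is 4 February 1984 (5 days later).
From 4 February 1984 to 3 January 1986: 331 + 365 + 3 = 699 days (rest of 1984, 1985, to 3 January 1986 in 1986).
699 ÷ 7 = 99 full weeks with remainder 6, so 99 more Saturdays after the first → 100.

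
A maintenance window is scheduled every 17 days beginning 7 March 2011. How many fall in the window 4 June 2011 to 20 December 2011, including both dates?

Occurrences land 17·i days after 7 March 2011 for i = 0, 1, 2, …
4 June 2011 is 89 days after the start; 89 ÷ 17 = 5 remainder 4; since the remainder is 4, round up to i = 6. First occurrence in the window: #7 on 17 June 2011 (6×17 = 102 days in).
20 December 2011 is 288 days after the start; 288 ÷ 17 = 16 remainder 16. Last occurrence in the window: #17 on 4 December 2011.
Occurrences #7 through #17: 11 in total.

11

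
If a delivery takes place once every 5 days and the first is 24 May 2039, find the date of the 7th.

The 7th occurrence is 6 intervals after the first: 6 × 5 = 30 days after 24 May 2039.
May has 31 days — 7 days to the end of May leaves 23.
23 days into June → 23 June 2039.

23 June 2039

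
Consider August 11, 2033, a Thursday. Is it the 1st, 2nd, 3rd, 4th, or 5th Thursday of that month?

2nd

Day 11 falls in week ⌈11/7⌉ of the month.
Days 1–7 hold the 1st Thursday, 8–14 the 2nd, 15–21 the 3rd, 22–28 the 4th, 29–31 the 5th.
11 is in the range for the 2nd.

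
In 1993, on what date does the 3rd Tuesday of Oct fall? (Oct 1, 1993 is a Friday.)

Oct 1993 begins on a Friday, so the first Tuesday is Oct 5 (4 days later).
The 3rd Tuesday is 2 weeks later: 5 + 14 = 19.

Oct 19, 1993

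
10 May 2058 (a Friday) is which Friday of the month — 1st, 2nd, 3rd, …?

2nd

Day 10 falls in week ⌈10/7⌉ of the month.
Days 1–7 hold the 1st Friday, 8–14 the 2nd, 15–21 the 3rd, 22–28 the 4th, 29–31 the 5th.
10 is in the range for the 2nd.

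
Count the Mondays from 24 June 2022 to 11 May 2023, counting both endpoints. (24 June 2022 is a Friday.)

46

24 June 2022 is a Friday; the first Monday on or after it is 27 June 2022 (3 days later).
From 27 June 2022 to 11 May 2023: 187 + 131 = 318 days (rest of 2022, to 11 May 2023 in 2023).
318 ÷ 7 = 45 full weeks with remainder 3, so 45 more Mondays after the first → 46.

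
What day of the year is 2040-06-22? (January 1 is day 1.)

Days in months before June: 31 + 29 + 31 + 30 + 31 = 152.
Plus 22 days into June → day 174.

174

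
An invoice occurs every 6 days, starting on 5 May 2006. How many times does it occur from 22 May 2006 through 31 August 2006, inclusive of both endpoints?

17

Occurrences land 6·i days after 5 May 2006 for i = 0, 1, 2, …
22 May 2006 is 17 days after the start; 17 ÷ 6 = 2 remainder 5; since the remainder is 5, round up to i = 3. First occurrence in the window: #4 on 23 May 2006 (3×6 = 18 days in).
31 August 2006 is 118 days after the start; 118 ÷ 6 = 19 remainder 4. Last occurrence in the window: #20 on 27 August 2006.
Occurrences #4 through #20: 17 in total.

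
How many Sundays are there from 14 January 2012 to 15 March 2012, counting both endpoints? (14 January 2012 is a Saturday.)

9

14 January 2012 is a Saturday; the first Sunday on or after it is 15 January 2012 (1 day later).
From 15 January 2012 to 15 March 2012: 16 + 29 + 15 = 60 days (rest of January, February, March).
60 ÷ 7 = 8 full weeks with remainder 4, so 8 more Sundays after the first → 9.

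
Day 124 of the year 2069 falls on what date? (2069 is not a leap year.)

January has 31 days (124 − 31 = 93 remain).
February has 28 days (93 − 28 = 65 remain).
March has 31 days (65 − 31 = 34 remain).
April has 30 days (34 − 30 = 4 remain).
4 into May → May 4.

4 May 2069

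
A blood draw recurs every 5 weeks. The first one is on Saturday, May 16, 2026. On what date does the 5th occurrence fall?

October 3, 2026

The 5th occurrence is 4 intervals after the first: 4 × 35 = 140 days after May 16, 2026.
May has 31 days — 15 days to the end of May leaves 125.
June has 30 days (95 left).
July has 31 days (64 left).
August has 31 days (33 left).
September has 30 days (3 left).
3 days into October → October 3, 2026.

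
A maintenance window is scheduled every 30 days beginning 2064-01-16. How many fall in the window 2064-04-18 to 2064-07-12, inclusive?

Occurrences land 30·i days after 2064-01-16 for i = 0, 1, 2, …
2064-04-18 is 93 days after the start; 93 ÷ 30 = 3 remainder 3; since the remainder is 3, round up to i = 4. First occurrence in the window: #5 on 2064-05-15 (4×30 = 120 days in).
2064-07-12 is 178 days after the start; 178 ÷ 30 = 5 remainder 28. Last occurrence in the window: #6 on 2064-06-14.
Occurrences #5 through #6: 2 in total.

2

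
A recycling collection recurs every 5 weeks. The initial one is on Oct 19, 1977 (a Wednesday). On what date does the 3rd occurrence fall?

Dec 28, 1977

The 3rd occurrence is 2 intervals after the first: 2 × 35 = 70 days after Oct 19, 1977.
Oct has 31 days — 12 days to the end of Oct leaves 58.
Nov has 30 days (28 left).
28 days into Dec → Dec 28, 1977.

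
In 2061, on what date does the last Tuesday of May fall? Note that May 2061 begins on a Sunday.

31 May 2061

May 2061 begins on a Sunday, so the first Tuesday is May 3 (2 days later).
May 2061 has 31 days. Adding weeks: 3, 10, 17, 24, 31 — the last one ≤ 31 is the 31st.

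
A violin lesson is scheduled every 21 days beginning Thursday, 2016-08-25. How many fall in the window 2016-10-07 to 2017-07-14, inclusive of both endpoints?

13

Occurrences land 21·i days after 2016-08-25 for i = 0, 1, 2, …
2016-10-07 is 43 days after the start; 43 ÷ 21 = 2 remainder 1; since the remainder is 1, round up to i = 3. First occurrence in the window: #4 on 2016-10-27 (3×21 = 63 days in).
2017-07-14 is 323 days after the start; 323 ÷ 21 = 15 remainder 8. Last occurrence in the window: #16 on 2017-07-06.
Occurrences #4 through #16: 13 in total.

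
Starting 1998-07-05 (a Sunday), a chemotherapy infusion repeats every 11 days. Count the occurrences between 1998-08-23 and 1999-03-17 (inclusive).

Occurrences land 11·i days after 1998-07-05 for i = 0, 1, 2, …
1998-08-23 is 49 days after the start; 49 ÷ 11 = 4 remainder 5; since the remainder is 5, round up to i = 5. First occurrence in the window: #6 on 1998-08-29 (5×11 = 55 days in).
1999-03-17 is 255 days after the start; 255 ÷ 11 = 23 remainder 2. Last occurrence in the window: #24 on 1999-03-15.
Occurrences #6 through #24: 19 in total.

19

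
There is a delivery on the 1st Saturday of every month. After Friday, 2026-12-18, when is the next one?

2027-01-02

December 2026 starts on a Tuesday, so its 1st Saturday is 2026-12-05 (4 days in).
That is not after 2026-12-18, so look at January 2027.
January 2027 starts on a Friday, so its 1st Saturday is 2027-01-02 (1 day in).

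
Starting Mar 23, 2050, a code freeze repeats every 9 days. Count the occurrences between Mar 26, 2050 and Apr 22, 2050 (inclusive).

Occurrences land 9·i days after Mar 23, 2050 for i = 0, 1, 2, …
Mar 26, 2050 is 3 days after the start; 3 ÷ 9 = 0 remainder 3; since the remainder is 3, round up to i = 1. First occurrence in the window: #2 on Apr 1, 2050 (1×9 = 9 days in).
Apr 22, 2050 is 30 days after the start; 30 ÷ 9 = 3 remainder 3. Last occurrence in the window: #4 on Apr 19, 2050.
Occurrences #2 through #4: 3 in total.

3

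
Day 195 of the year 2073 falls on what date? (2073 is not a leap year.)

July 14, 2073

January has 31 days (195 − 31 = 164 remain).
February has 28 days (164 − 28 = 136 remain).
March has 31 days (136 − 31 = 105 remain).
April has 30 days (105 − 30 = 75 remain).
May has 31 days (75 − 31 = 44 remain).
June has 30 days (44 − 30 = 14 remain).
14 into July → July 14.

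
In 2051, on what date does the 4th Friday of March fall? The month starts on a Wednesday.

24 March 2051

March 2051 begins on a Wednesday, so the first Friday is March 3 (2 days later).
The 4th Friday is 3 weeks later: 3 + 21 = 24.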